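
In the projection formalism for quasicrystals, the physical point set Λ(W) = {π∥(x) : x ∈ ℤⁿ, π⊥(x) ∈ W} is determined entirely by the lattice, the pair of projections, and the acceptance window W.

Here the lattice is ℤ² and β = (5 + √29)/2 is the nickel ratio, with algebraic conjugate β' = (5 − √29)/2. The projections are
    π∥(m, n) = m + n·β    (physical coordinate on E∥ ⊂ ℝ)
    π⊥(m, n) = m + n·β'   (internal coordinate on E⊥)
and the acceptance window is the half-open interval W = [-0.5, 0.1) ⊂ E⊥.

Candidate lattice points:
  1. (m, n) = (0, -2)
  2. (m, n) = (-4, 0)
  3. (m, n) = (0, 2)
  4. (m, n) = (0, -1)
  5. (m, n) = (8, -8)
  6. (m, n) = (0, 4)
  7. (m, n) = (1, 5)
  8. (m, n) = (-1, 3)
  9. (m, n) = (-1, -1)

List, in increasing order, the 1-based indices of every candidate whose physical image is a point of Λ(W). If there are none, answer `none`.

3, 7

Compute β' = (5−√29)/2 = -0.1926, so π⊥(m,n) = m -0.1926·n.
candidate 1: (m,n)=(0,-2) → π∥ = 0-2·β ≈ -10.3852, π⊥ = 0-2·β' ≈ 0.3852 ∉ [-0.5, 0.1) ⇒ out
candidate 2: (m,n)=(-4,0) → π∥ = -4+0·β ≈ -4.0000, π⊥ = -4+0·β' ≈ -4.0000 ∉ [-0.5, 0.1) ⇒ out
candidate 3: (m,n)=(0,2) → π∥ = 0+2·β ≈ 10.3852, π⊥ = 0+2·β' ≈ -0.3852 ∈ [-0.5, 0.1) ⇒ IN Λ
candidate 4: (m,n)=(0,-1) → π∥ = 0-1·β ≈ -5.1926, π⊥ = 0-1·β' ≈ 0.1926 ∉ [-0.5, 0.1) ⇒ out
candidate 5: (m,n)=(8,-8) → π∥ = 8-8·β ≈ -33.5407, π⊥ = 8-8·β' ≈ 9.5407 ∉ [-0.5, 0.1) ⇒ out
candidate 6: (m,n)=(0,4) → π∥ = 0+4·β ≈ 20.7703, π⊥ = 0+4·β' ≈ -0.7703 ∉ [-0.5, 0.1) ⇒ out
candidate 7: (m,n)=(1,5) → π∥ = 1+5·β ≈ 26.9629, π⊥ = 1+5·β' ≈ 0.0371 ∈ [-0.5, 0.1) ⇒ IN Λ
candidate 8: (m,n)=(-1,3) → π∥ = -1+3·β ≈ 14.5777, π⊥ = -1+3·β' ≈ -1.5777 ∉ [-0.5, 0.1) ⇒ out
candidate 9: (m,n)=(-1,-1) → π∥ = -1-1·β ≈ -6.1926, π⊥ = -1-1·β' ≈ -0.8074 ∉ [-0.5, 0.1) ⇒ out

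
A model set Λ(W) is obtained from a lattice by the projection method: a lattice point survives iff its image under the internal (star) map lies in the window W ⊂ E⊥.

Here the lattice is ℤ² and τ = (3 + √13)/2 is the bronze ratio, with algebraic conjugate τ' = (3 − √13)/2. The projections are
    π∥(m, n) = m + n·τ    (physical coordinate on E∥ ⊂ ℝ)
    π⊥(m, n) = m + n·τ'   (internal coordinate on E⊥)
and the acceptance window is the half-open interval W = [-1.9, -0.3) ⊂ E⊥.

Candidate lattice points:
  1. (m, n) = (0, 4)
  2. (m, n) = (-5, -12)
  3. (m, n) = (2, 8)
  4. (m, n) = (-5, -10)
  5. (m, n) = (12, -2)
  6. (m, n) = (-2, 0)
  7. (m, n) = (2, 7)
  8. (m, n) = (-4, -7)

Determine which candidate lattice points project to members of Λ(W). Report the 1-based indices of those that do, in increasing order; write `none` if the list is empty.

1, 2, 3, 8

Compute τ' = (3−√13)/2 = -0.30278, so π⊥(m,n) = m -0.30278·n.
[1] lift (0,4): star map gives -1.21110; window check -1.9 ≤ -1.21110 < -0.3 is true → IN Λ
[2] lift (-5,-12): star map gives -1.36669; window check -1.9 ≤ -1.36669 < -0.3 is true → IN Λ
[3] lift (2,8): star map gives -0.42221; window check -1.9 ≤ -0.42221 < -0.3 is true → IN Λ
[4] lift (-5,-10): star map gives -1.97224; window check -1.9 ≤ -1.97224 < -0.3 is false → out
[5] lift (12,-2): star map gives 12.60555; window check -1.9 ≤ 12.60555 < -0.3 is false → out
[6] lift (-2,0): star map gives -2.00000; window check -1.9 ≤ -2.00000 < -0.3 is false → out
[7] lift (2,7): star map gives -0.11943; window check -1.9 ≤ -0.11943 < -0.3 is false → out
[8] lift (-4,-7): star map gives -1.88057; window check -1.9 ≤ -1.88057 < -0.3 is true → IN Λ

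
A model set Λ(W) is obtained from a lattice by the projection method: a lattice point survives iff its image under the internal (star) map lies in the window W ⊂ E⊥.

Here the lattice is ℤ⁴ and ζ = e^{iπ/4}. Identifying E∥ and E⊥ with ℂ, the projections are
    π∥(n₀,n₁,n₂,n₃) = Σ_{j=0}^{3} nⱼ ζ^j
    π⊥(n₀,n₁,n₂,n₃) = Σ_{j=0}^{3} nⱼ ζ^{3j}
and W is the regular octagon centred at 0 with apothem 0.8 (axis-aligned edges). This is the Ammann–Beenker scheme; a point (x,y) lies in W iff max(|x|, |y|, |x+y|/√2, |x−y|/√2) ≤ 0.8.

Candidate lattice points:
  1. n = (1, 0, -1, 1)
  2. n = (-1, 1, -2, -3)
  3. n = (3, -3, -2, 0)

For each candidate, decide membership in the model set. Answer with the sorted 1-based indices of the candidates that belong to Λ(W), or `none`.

With ζ = e^{iπ/4} the internal vectors are ζ^0,ζ^3,ζ^6,ζ^9.
candidate 1: n = (1, 0, -1, 1) → π⊥ ≈ (+1.707107, +1.707107); max(|x|,|y|,|x±y|/√2) = 2.414214 > 0.8 ⇒ ∉ W
candidate 2: n = (-1, 1, -2, -3) → π⊥ ≈ (-3.828427, +0.585786); max(|x|,|y|,|x±y|/√2) = 3.828427 > 0.8 ⇒ ∉ W
candidate 3: n = (3, -3, -2, 0) → π⊥ ≈ (+5.121320, -0.121320); max(|x|,|y|,|x±y|/√2) = 5.121320 > 0.8 ⇒ ∉ W

none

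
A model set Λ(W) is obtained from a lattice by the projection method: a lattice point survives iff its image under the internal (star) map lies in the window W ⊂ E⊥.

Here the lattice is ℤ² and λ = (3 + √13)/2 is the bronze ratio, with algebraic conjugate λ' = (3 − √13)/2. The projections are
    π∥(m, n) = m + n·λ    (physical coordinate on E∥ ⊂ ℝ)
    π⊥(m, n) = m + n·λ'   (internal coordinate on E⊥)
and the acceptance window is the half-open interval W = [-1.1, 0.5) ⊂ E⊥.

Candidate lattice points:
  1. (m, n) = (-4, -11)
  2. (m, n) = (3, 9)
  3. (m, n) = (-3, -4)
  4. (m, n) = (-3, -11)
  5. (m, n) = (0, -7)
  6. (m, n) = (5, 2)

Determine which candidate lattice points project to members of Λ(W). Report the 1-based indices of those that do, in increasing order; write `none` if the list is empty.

1, 2, 4

λ' = (3−√13)/2 ≈ -0.3028.
candidate 1: (m,n)=(-4,-11) → π∥ = -4-11·λ ≈ -40.3305, π⊥ = -4-11·λ' ≈ -0.6695 ∈ [-1.1, 0.5) ⇒ IN Λ
candidate 2: (m,n)=(3,9) → π∥ = 3+9·λ ≈ 32.7250, π⊥ = 3+9·λ' ≈ 0.2750 ∈ [-1.1, 0.5) ⇒ IN Λ
candidate 3: (m,n)=(-3,-4) → π∥ = -3-4·λ ≈ -16.2111, π⊥ = -3-4·λ' ≈ -1.7889 ∉ [-1.1, 0.5) ⇒ out
candidate 4: (m,n)=(-3,-11) → π∥ = -3-11·λ ≈ -39.3305, π⊥ = -3-11·λ' ≈ 0.3305 ∈ [-1.1, 0.5) ⇒ IN Λ
candidate 5: (m,n)=(0,-7) → π∥ = 0-7·λ ≈ -23.1194, π⊥ = 0-7·λ' ≈ 2.1194 ∉ [-1.1, 0.5) ⇒ out
candidate 6: (m,n)=(5,2) → π∥ = 5+2·λ ≈ 11.6056, π⊥ = 5+2·λ' ≈ 4.3944 ∉ [-1.1, 0.5) ⇒ out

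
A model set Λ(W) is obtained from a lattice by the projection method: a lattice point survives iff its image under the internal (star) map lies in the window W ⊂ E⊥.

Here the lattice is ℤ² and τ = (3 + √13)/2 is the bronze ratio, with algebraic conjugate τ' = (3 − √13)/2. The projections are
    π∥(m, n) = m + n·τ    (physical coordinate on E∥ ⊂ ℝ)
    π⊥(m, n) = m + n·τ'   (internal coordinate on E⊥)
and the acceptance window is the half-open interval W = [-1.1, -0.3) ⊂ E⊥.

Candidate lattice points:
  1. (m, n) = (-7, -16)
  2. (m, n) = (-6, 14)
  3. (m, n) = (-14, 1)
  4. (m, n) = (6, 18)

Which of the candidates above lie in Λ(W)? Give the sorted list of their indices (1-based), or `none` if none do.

none

τ' = (3−√13)/2 ≈ -0.30278.
[1] lift (-7,-16): star map gives -2.15559; window check -1.1 ≤ -2.15559 < -0.3 is false → out
[2] lift (-6,14): star map gives -10.23886; window check -1.1 ≤ -10.23886 < -0.3 is false → out
[3] lift (-14,1): star map gives -14.30278; window check -1.1 ≤ -14.30278 < -0.3 is false → out
[4] lift (6,18): star map gives 0.55004; window check -1.1 ≤ 0.55004 < -0.3 is false → out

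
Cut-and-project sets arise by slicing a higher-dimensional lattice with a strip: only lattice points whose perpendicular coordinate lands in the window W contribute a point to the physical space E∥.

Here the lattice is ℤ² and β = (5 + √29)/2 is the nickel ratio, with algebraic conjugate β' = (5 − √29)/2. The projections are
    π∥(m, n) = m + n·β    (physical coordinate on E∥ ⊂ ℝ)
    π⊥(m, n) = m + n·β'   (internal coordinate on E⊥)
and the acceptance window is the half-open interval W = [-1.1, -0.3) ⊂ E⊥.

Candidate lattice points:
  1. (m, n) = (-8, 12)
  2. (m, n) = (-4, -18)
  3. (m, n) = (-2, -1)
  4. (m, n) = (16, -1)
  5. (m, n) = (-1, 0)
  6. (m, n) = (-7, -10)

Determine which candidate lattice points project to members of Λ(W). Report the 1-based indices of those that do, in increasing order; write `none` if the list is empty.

2, 5

Numerically β ≈ 5.19258 and β' = −1/β ≈ -0.19258.
candidate 1: (m,n)=(-8,12) → π∥ = -8+12·β ≈ 54.31099, π⊥ = -8+12·β' ≈ -10.31099 ∉ [-1.1, -0.3) ⇒ out
candidate 2: (m,n)=(-4,-18) → π∥ = -4-18·β ≈ -97.46648, π⊥ = -4-18·β' ≈ -0.53352 ∈ [-1.1, -0.3) ⇒ IN Λ
candidate 3: (m,n)=(-2,-1) → π∥ = -2-1·β ≈ -7.19258, π⊥ = -2-1·β' ≈ -1.80742 ∉ [-1.1, -0.3) ⇒ out
candidate 4: (m,n)=(16,-1) → π∥ = 16-1·β ≈ 10.80742, π⊥ = 16-1·β' ≈ 16.19258 ∉ [-1.1, -0.3) ⇒ out
candidate 5: (m,n)=(-1,0) → π∥ = -1+0·β ≈ -1.00000, π⊥ = -1+0·β' ≈ -1.00000 ∈ [-1.1, -0.3) ⇒ IN Λ
candidate 6: (m,n)=(-7,-10) → π∥ = -7-10·β ≈ -58.92582, π⊥ = -7-10·β' ≈ -5.07418 ∉ [-1.1, -0.3) ⇒ out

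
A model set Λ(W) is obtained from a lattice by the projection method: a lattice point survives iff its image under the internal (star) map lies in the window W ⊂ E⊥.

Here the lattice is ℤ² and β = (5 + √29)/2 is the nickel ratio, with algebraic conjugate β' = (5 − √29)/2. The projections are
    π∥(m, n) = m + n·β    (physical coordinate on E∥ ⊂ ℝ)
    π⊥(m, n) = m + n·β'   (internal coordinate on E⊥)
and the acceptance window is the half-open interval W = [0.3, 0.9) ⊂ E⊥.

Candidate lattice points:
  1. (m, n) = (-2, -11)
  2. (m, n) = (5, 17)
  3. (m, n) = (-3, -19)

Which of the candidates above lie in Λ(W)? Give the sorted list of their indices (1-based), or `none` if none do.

Numerically β ≈ 5.19258 and β' = −1/β ≈ -0.19258.
#1 (-2,-11): internal coord -2 + (-11)·β' = +0.11841; +0.11841 ∉ [0.3, 0.9) → out
#2 (5,17): internal coord 5 + (17)·β' = +1.72610; +1.72610 ∉ [0.3, 0.9) → out
#3 (-3,-19): internal coord -3 + (-19)·β' = +0.65907; +0.65907 ∈ [0.3, 0.9) → IN Λ

3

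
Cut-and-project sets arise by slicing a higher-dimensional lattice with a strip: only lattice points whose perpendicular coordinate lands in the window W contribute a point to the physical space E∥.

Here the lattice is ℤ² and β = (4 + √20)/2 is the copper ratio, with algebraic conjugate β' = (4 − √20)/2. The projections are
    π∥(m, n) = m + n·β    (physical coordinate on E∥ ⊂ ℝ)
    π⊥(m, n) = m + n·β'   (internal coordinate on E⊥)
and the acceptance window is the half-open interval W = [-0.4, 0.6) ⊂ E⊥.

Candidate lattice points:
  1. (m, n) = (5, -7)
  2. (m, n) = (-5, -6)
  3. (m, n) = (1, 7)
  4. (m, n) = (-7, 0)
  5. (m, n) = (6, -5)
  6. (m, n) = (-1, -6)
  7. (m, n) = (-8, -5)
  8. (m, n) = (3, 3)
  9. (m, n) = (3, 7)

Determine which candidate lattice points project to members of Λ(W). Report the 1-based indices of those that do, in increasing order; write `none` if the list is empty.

β' = (4−√20)/2 ≈ -0.236068.
candidate 1: (m,n)=(5,-7) → π∥ = 5-7·β ≈ -24.652476, π⊥ = 5-7·β' ≈ 6.652476 ∉ [-0.4, 0.6) ⇒ out
candidate 2: (m,n)=(-5,-6) → π∥ = -5-6·β ≈ -30.416408, π⊥ = -5-6·β' ≈ -3.583592 ∉ [-0.4, 0.6) ⇒ out
candidate 3: (m,n)=(1,7) → π∥ = 1+7·β ≈ 30.652476, π⊥ = 1+7·β' ≈ -0.652476 ∉ [-0.4, 0.6) ⇒ out
candidate 4: (m,n)=(-7,0) → π∥ = -7+0·β ≈ -7.000000, π⊥ = -7+0·β' ≈ -7.000000 ∉ [-0.4, 0.6) ⇒ out
candidate 5: (m,n)=(6,-5) → π∥ = 6-5·β ≈ -15.180340, π⊥ = 6-5·β' ≈ 7.180340 ∉ [-0.4, 0.6) ⇒ out
candidate 6: (m,n)=(-1,-6) → π∥ = -1-6·β ≈ -26.416408, π⊥ = -1-6·β' ≈ 0.416408 ∈ [-0.4, 0.6) ⇒ IN Λ
candidate 7: (m,n)=(-8,-5) → π∥ = -8-5·β ≈ -29.180340, π⊥ = -8-5·β' ≈ -6.819660 ∉ [-0.4, 0.6) ⇒ out
candidate 8: (m,n)=(3,3) → π∥ = 3+3·β ≈ 15.708204, π⊥ = 3+3·β' ≈ 2.291796 ∉ [-0.4, 0.6) ⇒ out
candidate 9: (m,n)=(3,7) → π∥ = 3+7·β ≈ 32.652476, π⊥ = 3+7·β' ≈ 1.347524 ∉ [-0.4, 0.6) ⇒ out

6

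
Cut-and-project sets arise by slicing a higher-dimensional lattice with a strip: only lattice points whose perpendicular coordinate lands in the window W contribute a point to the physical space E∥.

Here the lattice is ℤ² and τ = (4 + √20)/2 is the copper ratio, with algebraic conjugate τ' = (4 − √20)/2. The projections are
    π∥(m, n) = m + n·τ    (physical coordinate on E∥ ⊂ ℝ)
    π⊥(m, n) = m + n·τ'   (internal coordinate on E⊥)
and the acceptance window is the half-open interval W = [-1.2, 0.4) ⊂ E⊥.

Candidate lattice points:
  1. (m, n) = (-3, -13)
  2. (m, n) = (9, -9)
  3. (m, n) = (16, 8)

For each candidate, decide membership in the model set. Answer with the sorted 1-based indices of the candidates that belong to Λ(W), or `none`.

Numerically τ ≈ 4.23607 and τ' = −1/τ ≈ -0.23607.
[1] lift (-3,-13): star map gives 0.06888; window check -1.2 ≤ 0.06888 < 0.4 is true → IN Λ
[2] lift (9,-9): star map gives 11.12461; window check -1.2 ≤ 11.12461 < 0.4 is false → out
[3] lift (16,8): star map gives 14.11146; window check -1.2 ≤ 14.11146 < 0.4 is false → out

1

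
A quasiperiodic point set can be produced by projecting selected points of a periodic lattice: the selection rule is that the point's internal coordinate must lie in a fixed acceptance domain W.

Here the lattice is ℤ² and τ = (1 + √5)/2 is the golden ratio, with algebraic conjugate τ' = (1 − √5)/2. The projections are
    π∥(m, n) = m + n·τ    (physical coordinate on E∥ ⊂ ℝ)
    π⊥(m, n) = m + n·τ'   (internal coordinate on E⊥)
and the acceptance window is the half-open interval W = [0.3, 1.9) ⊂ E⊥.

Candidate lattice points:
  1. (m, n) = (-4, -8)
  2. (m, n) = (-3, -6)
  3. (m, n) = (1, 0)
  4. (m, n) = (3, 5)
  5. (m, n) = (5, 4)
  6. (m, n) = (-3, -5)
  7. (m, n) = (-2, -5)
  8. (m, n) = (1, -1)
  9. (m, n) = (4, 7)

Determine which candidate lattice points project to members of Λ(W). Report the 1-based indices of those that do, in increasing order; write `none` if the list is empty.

Compute τ' = (1−√5)/2 = -0.61803, so π⊥(m,n) = m -0.61803·n.
candidate 1: (m,n)=(-4,-8) → π∥ = -4-8·τ ≈ -16.94427, π⊥ = -4-8·τ' ≈ 0.94427 ∈ [0.3, 1.9) ⇒ IN Λ
candidate 2: (m,n)=(-3,-6) → π∥ = -3-6·τ ≈ -12.70820, π⊥ = -3-6·τ' ≈ 0.70820 ∈ [0.3, 1.9) ⇒ IN Λ
candidate 3: (m,n)=(1,0) → π∥ = 1+0·τ ≈ 1.00000, π⊥ = 1+0·τ' ≈ 1.00000 ∈ [0.3, 1.9) ⇒ IN Λ
candidate 4: (m,n)=(3,5) → π∥ = 3+5·τ ≈ 11.09017, π⊥ = 3+5·τ' ≈ -0.09017 ∉ [0.3, 1.9) ⇒ out
candidate 5: (m,n)=(5,4) → π∥ = 5+4·τ ≈ 11.47214, π⊥ = 5+4·τ' ≈ 2.52786 ∉ [0.3, 1.9) ⇒ out
candidate 6: (m,n)=(-3,-5) → π∥ = -3-5·τ ≈ -11.09017, π⊥ = -3-5·τ' ≈ 0.09017 ∉ [0.3, 1.9) ⇒ out
candidate 7: (m,n)=(-2,-5) → π∥ = -2-5·τ ≈ -10.09017, π⊥ = -2-5·τ' ≈ 1.09017 ∈ [0.3, 1.9) ⇒ IN Λ
candidate 8: (m,n)=(1,-1) → π∥ = 1-1·τ ≈ -0.61803, π⊥ = 1-1·τ' ≈ 1.61803 ∈ [0.3, 1.9) ⇒ IN Λ
candidate 9: (m,n)=(4,7) → π∥ = 4+7·τ ≈ 15.32624, π⊥ = 4+7·τ' ≈ -0.32624 ∉ [0.3, 1.9) ⇒ out

1, 2, 3, 7, 8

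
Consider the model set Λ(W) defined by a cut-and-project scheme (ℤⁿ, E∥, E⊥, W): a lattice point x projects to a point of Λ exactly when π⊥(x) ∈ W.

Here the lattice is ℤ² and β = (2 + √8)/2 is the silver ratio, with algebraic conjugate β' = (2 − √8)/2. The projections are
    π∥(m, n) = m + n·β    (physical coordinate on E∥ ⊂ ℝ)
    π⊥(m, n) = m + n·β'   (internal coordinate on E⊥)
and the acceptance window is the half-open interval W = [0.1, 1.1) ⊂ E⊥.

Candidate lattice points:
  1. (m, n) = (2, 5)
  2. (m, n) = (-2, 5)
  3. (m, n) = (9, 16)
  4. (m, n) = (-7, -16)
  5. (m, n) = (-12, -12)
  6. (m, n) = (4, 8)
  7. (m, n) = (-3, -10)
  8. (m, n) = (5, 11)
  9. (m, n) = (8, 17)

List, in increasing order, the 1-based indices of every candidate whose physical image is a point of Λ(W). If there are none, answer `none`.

Numerically β ≈ 2.41421 and β' = −1/β ≈ -0.41421.
#1 (2,5): internal coord 2 + (5)·β' = -0.07107; -0.07107 ∉ [0.1, 1.1) → out
#2 (-2,5): internal coord -2 + (5)·β' = -4.07107; -4.07107 ∉ [0.1, 1.1) → out
#3 (9,16): internal coord 9 + (16)·β' = +2.37258; +2.37258 ∉ [0.1, 1.1) → out
#4 (-7,-16): internal coord -7 + (-16)·β' = -0.37258; -0.37258 ∉ [0.1, 1.1) → out
#5 (-12,-12): internal coord -12 + (-12)·β' = -7.02944; -7.02944 ∉ [0.1, 1.1) → out
#6 (4,8): internal coord 4 + (8)·β' = +0.68629; +0.68629 ∈ [0.1, 1.1) → IN Λ
#7 (-3,-10): internal coord -3 + (-10)·β' = +1.14214; +1.14214 ∉ [0.1, 1.1) → out
#8 (5,11): internal coord 5 + (11)·β' = +0.44365; +0.44365 ∈ [0.1, 1.1) → IN Λ
#9 (8,17): internal coord 8 + (17)·β' = +0.95837; +0.95837 ∈ [0.1, 1.1) → IN Λ

6, 8, 9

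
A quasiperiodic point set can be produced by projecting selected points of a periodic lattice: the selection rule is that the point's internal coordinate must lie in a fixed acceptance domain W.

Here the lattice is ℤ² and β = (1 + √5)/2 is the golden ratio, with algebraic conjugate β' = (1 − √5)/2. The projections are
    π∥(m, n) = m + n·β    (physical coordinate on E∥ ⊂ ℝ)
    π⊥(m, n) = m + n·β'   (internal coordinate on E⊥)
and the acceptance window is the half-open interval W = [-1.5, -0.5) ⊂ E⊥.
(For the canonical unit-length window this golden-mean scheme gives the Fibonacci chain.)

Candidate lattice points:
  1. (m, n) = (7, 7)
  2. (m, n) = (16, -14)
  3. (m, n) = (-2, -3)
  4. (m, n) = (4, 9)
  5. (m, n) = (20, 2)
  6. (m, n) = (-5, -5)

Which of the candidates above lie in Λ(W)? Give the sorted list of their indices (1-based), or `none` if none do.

none

β' = (1−√5)/2 ≈ -0.61803.
[1] lift (7,7): star map gives 2.67376; window check -1.5 ≤ 2.67376 < -0.5 is false → out
[2] lift (16,-14): star map gives 24.65248; window check -1.5 ≤ 24.65248 < -0.5 is false → out
[3] lift (-2,-3): star map gives -0.14590; window check -1.5 ≤ -0.14590 < -0.5 is false → out
[4] lift (4,9): star map gives -1.56231; window check -1.5 ≤ -1.56231 < -0.5 is false → out
[5] lift (20,2): star map gives 18.76393; window check -1.5 ≤ 18.76393 < -0.5 is false → out
[6] lift (-5,-5): star map gives -1.90983; window check -1.5 ≤ -1.90983 < -0.5 is false → out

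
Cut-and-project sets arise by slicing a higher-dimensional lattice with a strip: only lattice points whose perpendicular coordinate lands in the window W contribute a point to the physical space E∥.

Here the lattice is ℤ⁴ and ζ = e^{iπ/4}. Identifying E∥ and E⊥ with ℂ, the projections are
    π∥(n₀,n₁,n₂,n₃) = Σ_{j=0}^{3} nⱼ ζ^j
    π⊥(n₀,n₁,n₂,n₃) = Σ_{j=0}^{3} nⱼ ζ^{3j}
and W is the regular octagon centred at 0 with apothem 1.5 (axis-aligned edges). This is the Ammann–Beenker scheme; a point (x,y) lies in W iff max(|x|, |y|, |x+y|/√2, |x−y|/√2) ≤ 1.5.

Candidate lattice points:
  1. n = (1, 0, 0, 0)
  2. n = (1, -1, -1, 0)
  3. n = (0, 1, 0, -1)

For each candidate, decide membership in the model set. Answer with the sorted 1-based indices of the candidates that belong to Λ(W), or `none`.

1, 3

With ζ = e^{iπ/4} the internal vectors are ζ^0,ζ^3,ζ^6,ζ^9.
candidate 1: n = (1, 0, 0, 0) → π⊥ ≈ (+1.00000, +0.00000); max(|x|,|y|,|x±y|/√2) = 1.00000 ≤ 1.5 ⇒ ∈ W
candidate 2: n = (1, -1, -1, 0) → π⊥ ≈ (+1.70711, +0.29289); max(|x|,|y|,|x±y|/√2) = 1.70711 > 1.5 ⇒ ∉ W
candidate 3: n = (0, 1, 0, -1) → π⊥ ≈ (-1.41421, +0.00000); max(|x|,|y|,|x±y|/√2) = 1.41421 ≤ 1.5 ⇒ ∈ W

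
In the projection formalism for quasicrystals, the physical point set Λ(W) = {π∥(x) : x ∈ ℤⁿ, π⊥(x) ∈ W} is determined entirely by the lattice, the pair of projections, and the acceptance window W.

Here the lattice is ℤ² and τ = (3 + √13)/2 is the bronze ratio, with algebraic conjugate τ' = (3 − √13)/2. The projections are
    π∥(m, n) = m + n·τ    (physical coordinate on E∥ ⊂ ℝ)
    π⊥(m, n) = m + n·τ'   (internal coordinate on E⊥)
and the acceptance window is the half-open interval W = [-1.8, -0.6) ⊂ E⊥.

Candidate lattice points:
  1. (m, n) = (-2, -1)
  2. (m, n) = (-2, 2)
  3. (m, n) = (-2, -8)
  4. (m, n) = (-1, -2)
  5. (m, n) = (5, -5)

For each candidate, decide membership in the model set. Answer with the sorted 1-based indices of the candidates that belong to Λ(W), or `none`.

1

Compute τ' = (3−√13)/2 = -0.302776, so π⊥(m,n) = m -0.302776·n.
[1] lift (-2,-1): star map gives -1.697224; window check -1.8 ≤ -1.697224 < -0.6 is true → IN Λ
[2] lift (-2,2): star map gives -2.605551; window check -1.8 ≤ -2.605551 < -0.6 is false → out
[3] lift (-2,-8): star map gives 0.422205; window check -1.8 ≤ 0.422205 < -0.6 is false → out
[4] lift (-1,-2): star map gives -0.394449; window check -1.8 ≤ -0.394449 < -0.6 is false → out
[5] lift (5,-5): star map gives 6.513878; window check -1.8 ≤ 6.513878 < -0.6 is false → out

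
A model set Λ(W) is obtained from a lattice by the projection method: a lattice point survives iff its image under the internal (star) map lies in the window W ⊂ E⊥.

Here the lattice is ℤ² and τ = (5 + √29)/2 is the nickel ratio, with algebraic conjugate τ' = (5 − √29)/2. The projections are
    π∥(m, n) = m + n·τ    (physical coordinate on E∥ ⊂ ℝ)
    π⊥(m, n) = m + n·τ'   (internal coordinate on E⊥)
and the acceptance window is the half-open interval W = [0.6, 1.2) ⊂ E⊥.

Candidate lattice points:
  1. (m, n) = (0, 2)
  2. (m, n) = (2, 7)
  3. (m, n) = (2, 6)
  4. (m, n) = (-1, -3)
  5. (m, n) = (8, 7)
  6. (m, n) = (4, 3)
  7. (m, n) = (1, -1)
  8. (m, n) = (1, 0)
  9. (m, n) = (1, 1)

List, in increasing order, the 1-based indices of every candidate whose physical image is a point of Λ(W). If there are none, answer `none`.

2, 3, 7, 8, 9

τ' = (5−√29)/2 ≈ -0.192582.
candidate 1: (m,n)=(0,2) → π∥ = 0+2·τ ≈ 10.385165, π⊥ = 0+2·τ' ≈ -0.385165 ∉ [0.6, 1.2) ⇒ out
candidate 2: (m,n)=(2,7) → π∥ = 2+7·τ ≈ 38.348077, π⊥ = 2+7·τ' ≈ 0.651923 ∈ [0.6, 1.2) ⇒ IN Λ
candidate 3: (m,n)=(2,6) → π∥ = 2+6·τ ≈ 33.155494, π⊥ = 2+6·τ' ≈ 0.844506 ∈ [0.6, 1.2) ⇒ IN Λ
candidate 4: (m,n)=(-1,-3) → π∥ = -1-3·τ ≈ -16.577747, π⊥ = -1-3·τ' ≈ -0.422253 ∉ [0.6, 1.2) ⇒ out
candidate 5: (m,n)=(8,7) → π∥ = 8+7·τ ≈ 44.348077, π⊥ = 8+7·τ' ≈ 6.651923 ∉ [0.6, 1.2) ⇒ out
candidate 6: (m,n)=(4,3) → π∥ = 4+3·τ ≈ 19.577747, π⊥ = 4+3·τ' ≈ 3.422253 ∉ [0.6, 1.2) ⇒ out
candidate 7: (m,n)=(1,-1) → π∥ = 1-1·τ ≈ -4.192582, π⊥ = 1-1·τ' ≈ 1.192582 ∈ [0.6, 1.2) ⇒ IN Λ
candidate 8: (m,n)=(1,0) → π∥ = 1+0·τ ≈ 1.000000, π⊥ = 1+0·τ' ≈ 1.000000 ∈ [0.6, 1.2) ⇒ IN Λ
candidate 9: (m,n)=(1,1) → π∥ = 1+1·τ ≈ 6.192582, π⊥ = 1+1·τ' ≈ 0.807418 ∈ [0.6, 1.2) ⇒ IN Λ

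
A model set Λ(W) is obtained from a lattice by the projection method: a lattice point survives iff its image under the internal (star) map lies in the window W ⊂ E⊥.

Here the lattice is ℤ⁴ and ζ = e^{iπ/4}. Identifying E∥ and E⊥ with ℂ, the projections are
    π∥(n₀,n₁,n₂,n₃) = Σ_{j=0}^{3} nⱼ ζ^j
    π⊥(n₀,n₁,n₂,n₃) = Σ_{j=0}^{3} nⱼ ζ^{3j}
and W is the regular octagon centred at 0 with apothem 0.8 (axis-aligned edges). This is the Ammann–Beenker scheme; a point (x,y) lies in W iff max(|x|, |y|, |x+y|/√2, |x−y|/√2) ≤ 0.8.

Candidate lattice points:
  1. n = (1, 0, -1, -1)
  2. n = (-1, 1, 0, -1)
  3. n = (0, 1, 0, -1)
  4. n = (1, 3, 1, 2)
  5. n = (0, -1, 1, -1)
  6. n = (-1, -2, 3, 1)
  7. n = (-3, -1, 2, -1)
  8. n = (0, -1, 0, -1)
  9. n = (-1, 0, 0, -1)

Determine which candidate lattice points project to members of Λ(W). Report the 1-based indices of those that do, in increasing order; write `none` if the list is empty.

π⊥(n) = n₀ + n₁ζ³ + n₂ζ⁶ + n₃ζ⁹ where ζ = e^{iπ/4}.
candidate 1: n = (1, 0, -1, -1) → π⊥ ≈ (+0.292893, +0.292893); max(|x|,|y|,|x±y|/√2) = 0.414214 ≤ 0.8 ⇒ ∈ W
candidate 2: n = (-1, 1, 0, -1) → π⊥ ≈ (-2.414214, +0.000000); max(|x|,|y|,|x±y|/√2) = 2.414214 > 0.8 ⇒ ∉ W
candidate 3: n = (0, 1, 0, -1) → π⊥ ≈ (-1.414214, +0.000000); max(|x|,|y|,|x±y|/√2) = 1.414214 > 0.8 ⇒ ∉ W
candidate 4: n = (1, 3, 1, 2) → π⊥ ≈ (+0.292893, +2.535534); max(|x|,|y|,|x±y|/√2) = 2.535534 > 0.8 ⇒ ∉ W
candidate 5: n = (0, -1, 1, -1) → π⊥ ≈ (+0.000000, -2.414214); max(|x|,|y|,|x±y|/√2) = 2.414214 > 0.8 ⇒ ∉ W
candidate 6: n = (-1, -2, 3, 1) → π⊥ ≈ (+1.121320, -3.707107); max(|x|,|y|,|x±y|/√2) = 3.707107 > 0.8 ⇒ ∉ W
candidate 7: n = (-3, -1, 2, -1) → π⊥ ≈ (-3.000000, -3.414214); max(|x|,|y|,|x±y|/√2) = 4.535534 > 0.8 ⇒ ∉ W
candidate 8: n = (0, -1, 0, -1) → π⊥ ≈ (+0.000000, -1.414214); max(|x|,|y|,|x±y|/√2) = 1.414214 > 0.8 ⇒ ∉ W
candidate 9: n = (-1, 0, 0, -1) → π⊥ ≈ (-1.707107, -0.707107); max(|x|,|y|,|x±y|/√2) = 1.707107 > 0.8 ⇒ ∉ W

1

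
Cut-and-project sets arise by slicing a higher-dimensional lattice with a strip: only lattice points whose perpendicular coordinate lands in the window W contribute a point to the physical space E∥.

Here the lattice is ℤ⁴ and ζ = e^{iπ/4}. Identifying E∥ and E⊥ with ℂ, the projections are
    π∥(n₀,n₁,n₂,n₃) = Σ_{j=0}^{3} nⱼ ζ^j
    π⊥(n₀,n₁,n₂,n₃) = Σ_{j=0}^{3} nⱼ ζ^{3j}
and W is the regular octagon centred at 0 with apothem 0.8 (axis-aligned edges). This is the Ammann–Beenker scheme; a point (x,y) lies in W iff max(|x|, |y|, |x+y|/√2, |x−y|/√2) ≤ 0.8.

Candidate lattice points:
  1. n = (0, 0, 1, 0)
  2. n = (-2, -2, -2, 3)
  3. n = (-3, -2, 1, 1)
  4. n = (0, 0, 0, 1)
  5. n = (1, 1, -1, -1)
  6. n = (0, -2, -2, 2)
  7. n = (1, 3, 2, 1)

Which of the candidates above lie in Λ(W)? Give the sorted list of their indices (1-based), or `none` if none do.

none

π⊥(n) = n₀ + n₁ζ³ + n₂ζ⁶ + n₃ζ⁹ where ζ = e^{iπ/4}.
#1 (0, 0, 1, 0): internal (0.0000, -1.0000); octagon support 1.0000 vs apothem 0.8 → ∉ W
#2 (-2, -2, -2, 3): internal (1.5355, 2.7071); octagon support 3.0000 vs apothem 0.8 → ∉ W
#3 (-3, -2, 1, 1): internal (-0.8787, -1.7071); octagon support 1.8284 vs apothem 0.8 → ∉ W
#4 (0, 0, 0, 1): internal (0.7071, 0.7071); octagon support 1.0000 vs apothem 0.8 → ∉ W
#5 (1, 1, -1, -1): internal (-0.4142, 1.0000); octagon support 1.0000 vs apothem 0.8 → ∉ W
#6 (0, -2, -2, 2): internal (2.8284, 2.0000); octagon support 3.4142 vs apothem 0.8 → ∉ W
#7 (1, 3, 2, 1): internal (-0.4142, 0.8284); octagon support 0.8787 vs apothem 0.8 → ∉ W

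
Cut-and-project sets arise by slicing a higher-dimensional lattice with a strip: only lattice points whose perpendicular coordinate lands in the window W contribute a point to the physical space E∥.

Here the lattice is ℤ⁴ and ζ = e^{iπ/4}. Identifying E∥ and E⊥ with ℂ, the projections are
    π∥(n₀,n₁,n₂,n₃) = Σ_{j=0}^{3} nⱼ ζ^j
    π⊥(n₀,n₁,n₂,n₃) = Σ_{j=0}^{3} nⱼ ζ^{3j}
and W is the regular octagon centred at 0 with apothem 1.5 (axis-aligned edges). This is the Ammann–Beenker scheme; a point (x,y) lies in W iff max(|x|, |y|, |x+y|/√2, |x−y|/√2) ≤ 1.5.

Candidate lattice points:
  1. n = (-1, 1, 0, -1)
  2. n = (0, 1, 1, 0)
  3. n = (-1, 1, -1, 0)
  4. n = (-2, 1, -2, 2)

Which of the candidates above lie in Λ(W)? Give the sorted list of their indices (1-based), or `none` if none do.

2

With ζ = e^{iπ/4} the internal vectors are ζ^0,ζ^3,ζ^6,ζ^9.
candidate 1: n = (-1, 1, 0, -1) → π⊥ ≈ (-2.4142, +0.0000); max(|x|,|y|,|x±y|/√2) = 2.4142 > 1.5 ⇒ ∉ W
candidate 2: n = (0, 1, 1, 0) → π⊥ ≈ (-0.7071, -0.2929); max(|x|,|y|,|x±y|/√2) = 0.7071 ≤ 1.5 ⇒ ∈ W
candidate 3: n = (-1, 1, -1, 0) → π⊥ ≈ (-1.7071, +1.7071); max(|x|,|y|,|x±y|/√2) = 2.4142 > 1.5 ⇒ ∉ W
candidate 4: n = (-2, 1, -2, 2) → π⊥ ≈ (-1.2929, +4.1213); max(|x|,|y|,|x±y|/√2) = 4.1213 > 1.5 ⇒ ∉ W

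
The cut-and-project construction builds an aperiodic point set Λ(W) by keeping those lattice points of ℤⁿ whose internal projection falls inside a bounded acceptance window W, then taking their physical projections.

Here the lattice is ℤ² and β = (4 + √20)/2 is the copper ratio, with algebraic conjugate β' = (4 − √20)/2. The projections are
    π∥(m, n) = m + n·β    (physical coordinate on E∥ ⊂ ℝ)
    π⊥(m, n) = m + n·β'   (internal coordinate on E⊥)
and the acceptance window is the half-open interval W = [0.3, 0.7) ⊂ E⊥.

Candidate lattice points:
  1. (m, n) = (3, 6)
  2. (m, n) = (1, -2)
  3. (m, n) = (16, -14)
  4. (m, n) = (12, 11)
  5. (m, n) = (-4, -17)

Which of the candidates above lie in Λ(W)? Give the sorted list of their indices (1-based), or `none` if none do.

none

Numerically β ≈ 4.236068 and β' = −1/β ≈ -0.236068.
#1 (3,6): internal coord 3 + (6)·β' = +1.583592; +1.583592 ∉ [0.3, 0.7) → out
#2 (1,-2): internal coord 1 + (-2)·β' = +1.472136; +1.472136 ∉ [0.3, 0.7) → out
#3 (16,-14): internal coord 16 + (-14)·β' = +19.304952; +19.304952 ∉ [0.3, 0.7) → out
#4 (12,11): internal coord 12 + (11)·β' = +9.403252; +9.403252 ∉ [0.3, 0.7) → out
#5 (-4,-17): internal coord -4 + (-17)·β' = +0.013156; +0.013156 ∉ [0.3, 0.7) → out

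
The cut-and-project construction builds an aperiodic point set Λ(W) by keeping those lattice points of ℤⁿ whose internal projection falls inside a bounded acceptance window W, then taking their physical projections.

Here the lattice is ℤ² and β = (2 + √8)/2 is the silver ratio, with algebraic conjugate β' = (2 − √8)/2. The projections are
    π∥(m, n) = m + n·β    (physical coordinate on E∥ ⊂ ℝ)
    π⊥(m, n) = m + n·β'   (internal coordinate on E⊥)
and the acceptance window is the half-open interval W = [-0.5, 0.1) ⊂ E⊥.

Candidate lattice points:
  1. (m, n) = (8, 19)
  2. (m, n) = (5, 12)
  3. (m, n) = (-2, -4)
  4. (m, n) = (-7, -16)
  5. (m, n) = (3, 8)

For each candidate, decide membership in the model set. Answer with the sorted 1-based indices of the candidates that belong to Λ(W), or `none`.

2, 3, 4, 5

Numerically β ≈ 2.414214 and β' = −1/β ≈ -0.414214.
[1] lift (8,19): star map gives 0.129942; window check -0.5 ≤ 0.129942 < 0.1 is false → out
[2] lift (5,12): star map gives 0.029437; window check -0.5 ≤ 0.029437 < 0.1 is true → IN Λ
[3] lift (-2,-4): star map gives -0.343146; window check -0.5 ≤ -0.343146 < 0.1 is true → IN Λ
[4] lift (-7,-16): star map gives -0.372583; window check -0.5 ≤ -0.372583 < 0.1 is true → IN Λ
[5] lift (3,8): star map gives -0.313708; window check -0.5 ≤ -0.313708 < 0.1 is true → IN Λ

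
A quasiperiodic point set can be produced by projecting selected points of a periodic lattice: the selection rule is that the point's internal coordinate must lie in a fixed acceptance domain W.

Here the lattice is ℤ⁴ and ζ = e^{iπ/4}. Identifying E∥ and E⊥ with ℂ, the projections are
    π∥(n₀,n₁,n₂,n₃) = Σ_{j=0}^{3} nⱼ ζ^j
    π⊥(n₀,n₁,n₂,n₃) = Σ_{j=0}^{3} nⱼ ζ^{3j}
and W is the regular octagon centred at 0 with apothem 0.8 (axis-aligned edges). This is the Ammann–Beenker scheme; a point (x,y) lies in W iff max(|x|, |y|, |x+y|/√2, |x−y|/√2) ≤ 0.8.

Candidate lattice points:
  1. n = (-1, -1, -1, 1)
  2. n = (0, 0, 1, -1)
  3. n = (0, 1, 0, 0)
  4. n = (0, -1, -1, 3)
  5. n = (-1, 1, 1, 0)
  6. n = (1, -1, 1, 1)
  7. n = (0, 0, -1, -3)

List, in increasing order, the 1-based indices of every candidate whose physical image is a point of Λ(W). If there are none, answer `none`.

none

π⊥(n) = n₀ + n₁ζ³ + n₂ζ⁶ + n₃ζ⁹ where ζ = e^{iπ/4}.
#1 (-1, -1, -1, 1): internal (0.4142, 1.0000); octagon support 1.0000 vs apothem 0.8 → ∉ W
#2 (0, 0, 1, -1): internal (-0.7071, -1.7071); octagon support 1.7071 vs apothem 0.8 → ∉ W
#3 (0, 1, 0, 0): internal (-0.7071, 0.7071); octagon support 1.0000 vs apothem 0.8 → ∉ W
#4 (0, -1, -1, 3): internal (2.8284, 2.4142); octagon support 3.7071 vs apothem 0.8 → ∉ W
#5 (-1, 1, 1, 0): internal (-1.7071, -0.2929); octagon support 1.7071 vs apothem 0.8 → ∉ W
#6 (1, -1, 1, 1): internal (2.4142, -1.0000); octagon support 2.4142 vs apothem 0.8 → ∉ W
#7 (0, 0, -1, -3): internal (-2.1213, -1.1213); octagon support 2.2929 vs apothem 0.8 → ∉ W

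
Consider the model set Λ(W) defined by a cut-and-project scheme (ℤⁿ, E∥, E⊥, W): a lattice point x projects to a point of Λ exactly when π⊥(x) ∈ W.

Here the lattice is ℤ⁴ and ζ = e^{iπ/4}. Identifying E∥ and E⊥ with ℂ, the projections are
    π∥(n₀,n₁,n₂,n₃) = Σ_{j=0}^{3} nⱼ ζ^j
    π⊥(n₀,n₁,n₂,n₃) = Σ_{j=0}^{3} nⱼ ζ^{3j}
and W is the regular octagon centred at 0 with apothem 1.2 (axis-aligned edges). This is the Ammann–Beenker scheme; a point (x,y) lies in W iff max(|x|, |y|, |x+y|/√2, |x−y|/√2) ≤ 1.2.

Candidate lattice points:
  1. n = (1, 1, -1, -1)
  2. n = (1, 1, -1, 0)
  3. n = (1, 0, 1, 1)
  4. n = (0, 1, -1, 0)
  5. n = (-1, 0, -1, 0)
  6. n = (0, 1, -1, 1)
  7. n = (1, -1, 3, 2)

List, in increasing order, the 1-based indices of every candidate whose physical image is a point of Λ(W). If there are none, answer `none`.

With ζ = e^{iπ/4} the internal vectors are ζ^0,ζ^3,ζ^6,ζ^9.
#1 (1, 1, -1, -1): internal (-0.41421, 1.00000); octagon support 1.00000 vs apothem 1.2 → ∈ W
#2 (1, 1, -1, 0): internal (0.29289, 1.70711); octagon support 1.70711 vs apothem 1.2 → ∉ W
#3 (1, 0, 1, 1): internal (1.70711, -0.29289); octagon support 1.70711 vs apothem 1.2 → ∉ W
#4 (0, 1, -1, 0): internal (-0.70711, 1.70711); octagon support 1.70711 vs apothem 1.2 → ∉ W
#5 (-1, 0, -1, 0): internal (-1.00000, 1.00000); octagon support 1.41421 vs apothem 1.2 → ∉ W
#6 (0, 1, -1, 1): internal (0.00000, 2.41421); octagon support 2.41421 vs apothem 1.2 → ∉ W
#7 (1, -1, 3, 2): internal (3.12132, -2.29289); octagon support 3.82843 vs apothem 1.2 → ∉ W

1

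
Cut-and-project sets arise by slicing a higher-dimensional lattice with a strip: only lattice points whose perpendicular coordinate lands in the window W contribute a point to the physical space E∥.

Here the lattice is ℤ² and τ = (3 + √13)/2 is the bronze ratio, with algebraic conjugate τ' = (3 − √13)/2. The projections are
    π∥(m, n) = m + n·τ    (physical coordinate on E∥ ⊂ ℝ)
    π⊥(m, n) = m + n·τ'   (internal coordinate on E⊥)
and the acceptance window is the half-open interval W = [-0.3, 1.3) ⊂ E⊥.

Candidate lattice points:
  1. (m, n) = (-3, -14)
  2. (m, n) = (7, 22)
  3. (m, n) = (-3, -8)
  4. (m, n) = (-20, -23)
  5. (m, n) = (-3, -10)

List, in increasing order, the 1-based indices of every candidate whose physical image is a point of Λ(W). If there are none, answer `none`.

τ' = (3−√13)/2 ≈ -0.30278.
#1 (-3,-14): internal coord -3 + (-14)·τ' = +1.23886; +1.23886 ∈ [-0.3, 1.3) → IN Λ
#2 (7,22): internal coord 7 + (22)·τ' = +0.33894; +0.33894 ∈ [-0.3, 1.3) → IN Λ
#3 (-3,-8): internal coord -3 + (-8)·τ' = -0.57779; -0.57779 ∉ [-0.3, 1.3) → out
#4 (-20,-23): internal coord -20 + (-23)·τ' = -13.03616; -13.03616 ∉ [-0.3, 1.3) → out
#5 (-3,-10): internal coord -3 + (-10)·τ' = +0.02776; +0.02776 ∈ [-0.3, 1.3) → IN Λ

1, 2, 5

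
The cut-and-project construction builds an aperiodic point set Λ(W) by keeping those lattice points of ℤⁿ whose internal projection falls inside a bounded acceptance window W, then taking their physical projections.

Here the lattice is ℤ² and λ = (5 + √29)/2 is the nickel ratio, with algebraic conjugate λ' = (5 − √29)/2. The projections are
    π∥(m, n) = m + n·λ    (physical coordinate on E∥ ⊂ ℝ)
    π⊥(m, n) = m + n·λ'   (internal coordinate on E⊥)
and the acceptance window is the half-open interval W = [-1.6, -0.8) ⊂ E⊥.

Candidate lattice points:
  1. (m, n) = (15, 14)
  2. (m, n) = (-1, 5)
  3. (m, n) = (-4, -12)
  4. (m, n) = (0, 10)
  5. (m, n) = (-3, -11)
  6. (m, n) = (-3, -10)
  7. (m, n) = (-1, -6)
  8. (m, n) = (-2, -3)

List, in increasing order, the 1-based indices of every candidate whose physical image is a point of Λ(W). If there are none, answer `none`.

λ' = (5−√29)/2 ≈ -0.192582.
[1] lift (15,14): star map gives 12.303846; window check -1.6 ≤ 12.303846 < -0.8 is false → out
[2] lift (-1,5): star map gives -1.962912; window check -1.6 ≤ -1.962912 < -0.8 is false → out
[3] lift (-4,-12): star map gives -1.689011; window check -1.6 ≤ -1.689011 < -0.8 is false → out
[4] lift (0,10): star map gives -1.925824; window check -1.6 ≤ -1.925824 < -0.8 is false → out
[5] lift (-3,-11): star map gives -0.881594; window check -1.6 ≤ -0.881594 < -0.8 is true → IN Λ
[6] lift (-3,-10): star map gives -1.074176; window check -1.6 ≤ -1.074176 < -0.8 is true → IN Λ
[7] lift (-1,-6): star map gives 0.155494; window check -1.6 ≤ 0.155494 < -0.8 is false → out
[8] lift (-2,-3): star map gives -1.422253; window check -1.6 ≤ -1.422253 < -0.8 is true → IN Λ

5, 6, 8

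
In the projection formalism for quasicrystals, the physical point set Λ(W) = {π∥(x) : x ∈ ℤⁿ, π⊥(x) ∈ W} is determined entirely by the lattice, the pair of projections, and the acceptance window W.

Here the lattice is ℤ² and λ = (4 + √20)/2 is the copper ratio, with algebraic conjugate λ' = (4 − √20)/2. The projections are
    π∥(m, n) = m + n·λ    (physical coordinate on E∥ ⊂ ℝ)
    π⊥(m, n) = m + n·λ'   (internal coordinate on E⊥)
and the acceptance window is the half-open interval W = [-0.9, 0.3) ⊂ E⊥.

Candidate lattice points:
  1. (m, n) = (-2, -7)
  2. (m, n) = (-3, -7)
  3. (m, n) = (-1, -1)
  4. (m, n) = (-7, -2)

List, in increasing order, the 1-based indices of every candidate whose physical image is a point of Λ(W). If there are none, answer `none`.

Compute λ' = (4−√20)/2 = -0.2361, so π⊥(m,n) = m -0.2361·n.
#1 (-2,-7): internal coord -2 + (-7)·λ' = -0.3475; -0.3475 ∈ [-0.9, 0.3) → IN Λ
#2 (-3,-7): internal coord -3 + (-7)·λ' = -1.3475; -1.3475 ∉ [-0.9, 0.3) → out
#3 (-1,-1): internal coord -1 + (-1)·λ' = -0.7639; -0.7639 ∈ [-0.9, 0.3) → IN Λ
#4 (-7,-2): internal coord -7 + (-2)·λ' = -6.5279; -6.5279 ∉ [-0.9, 0.3) → out

1, 3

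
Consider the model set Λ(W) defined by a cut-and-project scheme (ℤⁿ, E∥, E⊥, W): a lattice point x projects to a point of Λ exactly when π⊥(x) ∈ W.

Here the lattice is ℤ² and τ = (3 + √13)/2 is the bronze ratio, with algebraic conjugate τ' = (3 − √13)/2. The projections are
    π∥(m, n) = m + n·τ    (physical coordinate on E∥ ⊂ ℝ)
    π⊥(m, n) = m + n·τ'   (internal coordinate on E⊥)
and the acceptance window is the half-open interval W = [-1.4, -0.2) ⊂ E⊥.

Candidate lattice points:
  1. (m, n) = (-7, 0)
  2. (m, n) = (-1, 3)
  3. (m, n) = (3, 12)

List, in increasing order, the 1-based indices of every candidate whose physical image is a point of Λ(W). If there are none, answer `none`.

τ' = (3−√13)/2 ≈ -0.3028.
candidate 1: (m,n)=(-7,0) → π∥ = -7+0·τ ≈ -7.0000, π⊥ = -7+0·τ' ≈ -7.0000 ∉ [-1.4, -0.2) ⇒ out
candidate 2: (m,n)=(-1,3) → π∥ = -1+3·τ ≈ 8.9083, π⊥ = -1+3·τ' ≈ -1.9083 ∉ [-1.4, -0.2) ⇒ out
candidate 3: (m,n)=(3,12) → π∥ = 3+12·τ ≈ 42.6333, π⊥ = 3+12·τ' ≈ -0.6333 ∈ [-1.4, -0.2) ⇒ IN Λ

3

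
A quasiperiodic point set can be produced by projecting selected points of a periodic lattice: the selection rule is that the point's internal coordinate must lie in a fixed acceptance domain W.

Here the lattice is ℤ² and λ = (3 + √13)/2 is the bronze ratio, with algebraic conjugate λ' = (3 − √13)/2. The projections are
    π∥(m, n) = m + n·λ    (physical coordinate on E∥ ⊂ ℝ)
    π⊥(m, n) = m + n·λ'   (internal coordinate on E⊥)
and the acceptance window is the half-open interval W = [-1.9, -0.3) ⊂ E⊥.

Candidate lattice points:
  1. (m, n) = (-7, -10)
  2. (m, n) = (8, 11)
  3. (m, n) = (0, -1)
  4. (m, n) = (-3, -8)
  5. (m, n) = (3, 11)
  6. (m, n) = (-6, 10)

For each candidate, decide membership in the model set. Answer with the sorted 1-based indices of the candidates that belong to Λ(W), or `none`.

λ' = (3−√13)/2 ≈ -0.302776.
candidate 1: (m,n)=(-7,-10) → π∥ = -7-10·λ ≈ -40.027756, π⊥ = -7-10·λ' ≈ -3.972244 ∉ [-1.9, -0.3) ⇒ out
candidate 2: (m,n)=(8,11) → π∥ = 8+11·λ ≈ 44.330532, π⊥ = 8+11·λ' ≈ 4.669468 ∉ [-1.9, -0.3) ⇒ out
candidate 3: (m,n)=(0,-1) → π∥ = 0-1·λ ≈ -3.302776, π⊥ = 0-1·λ' ≈ 0.302776 ∉ [-1.9, -0.3) ⇒ out
candidate 4: (m,n)=(-3,-8) → π∥ = -3-8·λ ≈ -29.422205, π⊥ = -3-8·λ' ≈ -0.577795 ∈ [-1.9, -0.3) ⇒ IN Λ
candidate 5: (m,n)=(3,11) → π∥ = 3+11·λ ≈ 39.330532, π⊥ = 3+11·λ' ≈ -0.330532 ∈ [-1.9, -0.3) ⇒ IN Λ
candidate 6: (m,n)=(-6,10) → π∥ = -6+10·λ ≈ 27.027756, π⊥ = -6+10·λ' ≈ -9.027756 ∉ [-1.9, -0.3) ⇒ out

4, 5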